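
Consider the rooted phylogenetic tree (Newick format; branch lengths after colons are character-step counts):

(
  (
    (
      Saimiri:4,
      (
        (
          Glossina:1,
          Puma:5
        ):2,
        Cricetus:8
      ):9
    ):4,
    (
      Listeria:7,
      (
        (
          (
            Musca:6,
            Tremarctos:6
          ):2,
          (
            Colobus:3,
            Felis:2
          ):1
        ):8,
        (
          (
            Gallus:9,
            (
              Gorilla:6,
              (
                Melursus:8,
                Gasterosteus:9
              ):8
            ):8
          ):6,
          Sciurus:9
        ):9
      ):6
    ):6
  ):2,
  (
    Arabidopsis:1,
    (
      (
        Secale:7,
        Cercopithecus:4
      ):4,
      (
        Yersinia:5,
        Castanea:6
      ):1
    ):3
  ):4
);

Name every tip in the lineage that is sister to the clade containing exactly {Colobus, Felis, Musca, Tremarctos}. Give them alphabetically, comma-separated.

The clade containing exactly {Colobus, Felis, Musca, Tremarctos} attaches to the tree at the node subtending (((Musca,Tremarctos),(Colobus,Felis)),((Gallus,(Gorilla,(Melursus,Gasterosteus))),Sciurus)).
The other lineage descending from that same node — the sister group — is ((Gallus,(Gorilla,(Melursus,Gasterosteus))),Sciurus); its 5 tips in alphabetical order are the answer.

Gallus, Gasterosteus, Gorilla, Melursus, Sciurus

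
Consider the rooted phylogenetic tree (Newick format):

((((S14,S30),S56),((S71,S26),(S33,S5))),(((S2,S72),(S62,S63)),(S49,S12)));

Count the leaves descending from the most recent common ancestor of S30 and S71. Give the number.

7

The MRCA of S30 and S71 is the node subtending (((S14,S30),S56),((S71,S26),(S33,S5))).
That clade contains 7 terminal taxa: S14, S26, S30, S33, S5, S56, S71.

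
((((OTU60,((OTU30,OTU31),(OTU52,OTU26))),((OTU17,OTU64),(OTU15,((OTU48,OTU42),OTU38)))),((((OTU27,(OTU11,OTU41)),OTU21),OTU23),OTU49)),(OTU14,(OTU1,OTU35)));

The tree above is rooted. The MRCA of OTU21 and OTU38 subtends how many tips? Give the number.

17

The MRCA of OTU21 and OTU38 is the node subtending (((OTU60,((OTU30,OTU31),(OTU52,OTU26))),((OTU17,OTU64),(OTU15,((OTU48,OTU42),OTU38)))),((((OTU27,(OTU11,OTU41)),OTU21),OTU23),OTU49)).
That clade contains 17 terminal taxa: OTU11, OTU15, OTU17, OTU21, OTU23, OTU26, OTU27, OTU30, OTU31, OTU38, OTU41, OTU42, OTU48, OTU49, OTU52, OTU60, OTU64.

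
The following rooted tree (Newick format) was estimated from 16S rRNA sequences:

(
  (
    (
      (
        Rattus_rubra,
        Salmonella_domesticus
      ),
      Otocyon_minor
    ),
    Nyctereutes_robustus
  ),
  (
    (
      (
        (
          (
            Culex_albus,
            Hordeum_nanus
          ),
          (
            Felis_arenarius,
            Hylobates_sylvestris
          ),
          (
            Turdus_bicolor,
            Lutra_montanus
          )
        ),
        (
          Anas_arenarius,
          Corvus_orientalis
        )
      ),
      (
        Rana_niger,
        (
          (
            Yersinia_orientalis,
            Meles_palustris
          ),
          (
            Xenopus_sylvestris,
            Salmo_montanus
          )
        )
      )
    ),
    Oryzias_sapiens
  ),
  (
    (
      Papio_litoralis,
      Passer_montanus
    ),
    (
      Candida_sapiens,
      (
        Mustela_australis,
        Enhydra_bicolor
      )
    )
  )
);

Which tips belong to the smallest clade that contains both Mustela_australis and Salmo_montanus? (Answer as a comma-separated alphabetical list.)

Tracing Mustela_australis: it sits inside (Mustela_australis,Enhydra_bicolor).
Tracing Salmo_montanus: it sits inside (Xenopus_sylvestris,Salmo_montanus).
The smallest clade enclosing both is the whole tree (their MRCA is the root), so the answer is all 23 tips in alphabetical order.

Anas_arenarius, Candida_sapiens, Corvus_orientalis, Culex_albus, Enhydra_bicolor, Felis_arenarius, Hordeum_nanus, Hylobates_sylvestris, Lutra_montanus, Meles_palustris, Mustela_australis, Nyctereutes_robustus, Oryzias_sapiens, Otocyon_minor, Papio_litoralis, Passer_montanus, Rana_niger, Rattus_rubra, Salmo_montanus, Salmonella_domesticus, Turdus_bicolor, Xenopus_sylvestris, Yersinia_orientalis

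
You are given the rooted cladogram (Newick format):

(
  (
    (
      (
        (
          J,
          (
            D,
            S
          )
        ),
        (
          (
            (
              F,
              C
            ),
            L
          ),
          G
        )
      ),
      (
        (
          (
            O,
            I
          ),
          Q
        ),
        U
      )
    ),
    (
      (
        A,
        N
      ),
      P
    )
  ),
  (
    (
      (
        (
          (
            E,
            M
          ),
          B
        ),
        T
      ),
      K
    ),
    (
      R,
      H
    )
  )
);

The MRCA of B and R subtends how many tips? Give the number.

7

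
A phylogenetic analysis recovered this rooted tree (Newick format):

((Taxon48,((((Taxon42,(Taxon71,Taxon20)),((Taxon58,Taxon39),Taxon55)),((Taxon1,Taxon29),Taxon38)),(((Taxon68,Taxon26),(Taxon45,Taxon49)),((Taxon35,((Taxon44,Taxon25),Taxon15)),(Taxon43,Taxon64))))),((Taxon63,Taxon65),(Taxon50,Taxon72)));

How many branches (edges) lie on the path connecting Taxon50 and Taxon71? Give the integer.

10

The MRCA of Taxon50 and Taxon71 is the root of the tree.
From Taxon50 up to that node: 3 branches. From Taxon71 up to the same node: 7 branches. Total: 3 + 7 = 10.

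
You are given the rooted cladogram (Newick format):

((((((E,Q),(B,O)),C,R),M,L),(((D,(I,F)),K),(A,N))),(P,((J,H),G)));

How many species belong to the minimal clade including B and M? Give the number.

8

The MRCA of B and M is the node subtending ((((E,Q),(B,O)),C,R),M,L).
That clade contains 8 terminal taxa: B, C, E, L, M, O, Q, R.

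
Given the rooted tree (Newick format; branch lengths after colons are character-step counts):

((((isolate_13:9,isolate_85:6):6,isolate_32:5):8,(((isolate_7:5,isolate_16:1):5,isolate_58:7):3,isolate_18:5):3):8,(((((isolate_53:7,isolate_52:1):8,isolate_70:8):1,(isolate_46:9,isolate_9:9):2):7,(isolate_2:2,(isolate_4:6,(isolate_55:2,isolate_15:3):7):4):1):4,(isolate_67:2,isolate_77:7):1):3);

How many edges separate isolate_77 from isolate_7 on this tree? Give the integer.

8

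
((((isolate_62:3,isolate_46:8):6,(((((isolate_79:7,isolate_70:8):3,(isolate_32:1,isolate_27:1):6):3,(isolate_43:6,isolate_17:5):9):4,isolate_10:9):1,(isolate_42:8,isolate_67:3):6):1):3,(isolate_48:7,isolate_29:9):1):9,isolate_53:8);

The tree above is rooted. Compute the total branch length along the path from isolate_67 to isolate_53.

30

The path runs isolate_67 → … → MRCA → … → isolate_53; the MRCA is the root of the tree.
Branch lengths along that path: 3 + 6 + 1 + 3 + 9 + 8 = 30.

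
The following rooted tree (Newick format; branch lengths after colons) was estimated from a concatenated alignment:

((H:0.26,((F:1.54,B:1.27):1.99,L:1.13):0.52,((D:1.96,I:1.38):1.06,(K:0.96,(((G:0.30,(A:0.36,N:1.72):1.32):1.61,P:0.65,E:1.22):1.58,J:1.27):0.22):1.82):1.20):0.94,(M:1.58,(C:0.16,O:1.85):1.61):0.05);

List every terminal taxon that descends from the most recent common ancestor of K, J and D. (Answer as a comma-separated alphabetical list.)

Tracing K: it sits inside (K,(((G,(A,N)),P,E),J)).
Tracing J: it sits inside (((G,(A,N)),P,E),J).
Tracing D: it sits inside (D,I).
The smallest clade enclosing all 3 is ((D,I),(K,(((G,(A,N)),P,E),J))); the answer is its 9 terminal taxa in alphabetical order.

A, D, E, G, I, J, K, N, P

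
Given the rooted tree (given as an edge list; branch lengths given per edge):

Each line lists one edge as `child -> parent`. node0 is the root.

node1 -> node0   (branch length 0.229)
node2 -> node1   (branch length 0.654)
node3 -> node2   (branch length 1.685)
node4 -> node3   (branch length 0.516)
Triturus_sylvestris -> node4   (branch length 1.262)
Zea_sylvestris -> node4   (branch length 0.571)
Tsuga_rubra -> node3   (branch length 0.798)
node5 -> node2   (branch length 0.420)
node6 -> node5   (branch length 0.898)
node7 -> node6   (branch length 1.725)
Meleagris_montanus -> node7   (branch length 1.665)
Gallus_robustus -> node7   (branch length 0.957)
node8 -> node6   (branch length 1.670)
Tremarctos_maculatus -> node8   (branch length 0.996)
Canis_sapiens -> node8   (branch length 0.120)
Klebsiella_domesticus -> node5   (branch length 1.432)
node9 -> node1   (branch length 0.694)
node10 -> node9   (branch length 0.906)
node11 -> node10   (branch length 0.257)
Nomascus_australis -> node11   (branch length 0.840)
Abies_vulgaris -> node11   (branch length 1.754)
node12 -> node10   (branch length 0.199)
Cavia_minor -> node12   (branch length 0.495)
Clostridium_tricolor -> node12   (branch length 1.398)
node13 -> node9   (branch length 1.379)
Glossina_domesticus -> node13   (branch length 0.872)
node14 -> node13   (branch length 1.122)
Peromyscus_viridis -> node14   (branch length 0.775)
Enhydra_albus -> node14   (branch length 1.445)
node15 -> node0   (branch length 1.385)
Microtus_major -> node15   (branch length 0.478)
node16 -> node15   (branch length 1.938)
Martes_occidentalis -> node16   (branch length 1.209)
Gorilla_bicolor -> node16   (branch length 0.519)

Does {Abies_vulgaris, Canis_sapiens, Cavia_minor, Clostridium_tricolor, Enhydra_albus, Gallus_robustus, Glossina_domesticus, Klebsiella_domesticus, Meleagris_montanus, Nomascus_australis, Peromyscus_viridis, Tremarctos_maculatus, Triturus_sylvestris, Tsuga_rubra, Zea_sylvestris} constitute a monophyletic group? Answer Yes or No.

Yes

The most recent common ancestor of these taxa subtends ((((Triturus_sylvestris,Zea_sylvestris),Tsuga_rubra),(((Meleagris_montanus,Gallus_robustus),(Tremarctos_maculatus,Canis_sapiens)),Klebsiella_domesticus)),(((Nomascus_australis,Abies_vulgaris),(Cavia_minor,Clostridium_tricolor)),(Glossina_domesticus,(Peromyscus_viridis,Enhydra_albus)))).
That clade has exactly 15 tips — every listed taxon and nothing else — so the group is monophyletic.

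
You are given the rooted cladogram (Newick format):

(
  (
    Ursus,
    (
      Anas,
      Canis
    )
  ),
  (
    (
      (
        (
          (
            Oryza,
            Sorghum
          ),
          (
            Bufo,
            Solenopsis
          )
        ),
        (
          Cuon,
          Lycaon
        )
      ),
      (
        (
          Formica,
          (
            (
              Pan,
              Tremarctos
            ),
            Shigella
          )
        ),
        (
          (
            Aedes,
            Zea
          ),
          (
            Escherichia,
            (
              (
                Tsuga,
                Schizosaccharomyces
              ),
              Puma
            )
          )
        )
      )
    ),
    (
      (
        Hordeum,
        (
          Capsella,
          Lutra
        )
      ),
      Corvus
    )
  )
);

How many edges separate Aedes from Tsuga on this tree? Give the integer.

6

The MRCA of Aedes and Tsuga is the node subtending ((Aedes,Zea),(Escherichia,((Tsuga,Schizosaccharomyces),Puma))).
From Aedes up to that node: 2 branches. From Tsuga up to the same node: 4 branches. Total: 2 + 4 = 6.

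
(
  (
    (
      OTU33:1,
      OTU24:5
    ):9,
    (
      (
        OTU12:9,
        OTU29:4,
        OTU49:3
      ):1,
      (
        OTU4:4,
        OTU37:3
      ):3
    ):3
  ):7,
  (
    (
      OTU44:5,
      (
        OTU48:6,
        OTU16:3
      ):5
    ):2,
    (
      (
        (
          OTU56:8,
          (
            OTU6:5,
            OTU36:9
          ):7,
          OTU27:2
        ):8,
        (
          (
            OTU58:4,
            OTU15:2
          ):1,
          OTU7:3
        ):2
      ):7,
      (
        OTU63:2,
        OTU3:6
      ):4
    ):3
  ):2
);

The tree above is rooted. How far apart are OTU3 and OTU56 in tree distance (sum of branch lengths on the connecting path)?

33

The path runs OTU3 → … → MRCA → … → OTU56; the MRCA is the node subtending (((OTU56,(OTU6,OTU36),OTU27),((OTU58,OTU15),OTU7)),(OTU63,OTU3)).
Branch lengths along that path: 6 + 4 + 7 + 8 + 8 = 33.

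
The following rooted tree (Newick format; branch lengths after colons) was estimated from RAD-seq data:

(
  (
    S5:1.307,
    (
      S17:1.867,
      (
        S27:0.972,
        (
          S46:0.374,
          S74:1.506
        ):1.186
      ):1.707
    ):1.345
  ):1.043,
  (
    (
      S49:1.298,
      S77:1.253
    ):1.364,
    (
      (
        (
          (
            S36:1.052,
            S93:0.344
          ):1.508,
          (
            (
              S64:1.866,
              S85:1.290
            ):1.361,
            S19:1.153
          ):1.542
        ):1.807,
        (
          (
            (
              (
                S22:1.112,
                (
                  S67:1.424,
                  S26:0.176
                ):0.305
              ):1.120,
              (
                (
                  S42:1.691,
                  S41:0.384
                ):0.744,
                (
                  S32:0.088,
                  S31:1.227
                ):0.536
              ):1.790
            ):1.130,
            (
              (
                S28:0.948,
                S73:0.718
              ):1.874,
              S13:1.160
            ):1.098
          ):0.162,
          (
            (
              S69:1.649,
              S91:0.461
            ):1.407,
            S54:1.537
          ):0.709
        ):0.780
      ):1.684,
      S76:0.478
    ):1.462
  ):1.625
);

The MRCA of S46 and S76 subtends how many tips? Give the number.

26

The MRCA of S46 and S76 is the root, so the clade is the entire tree.
That clade contains 26 terminal taxa: S13, S17, S19, S22, S26, S27, S28, S31, S32, S36, S41, S42, S46, S49, S5, S54, S64, S67, S69, S73, S74, S76, S77, S85, S91, S93.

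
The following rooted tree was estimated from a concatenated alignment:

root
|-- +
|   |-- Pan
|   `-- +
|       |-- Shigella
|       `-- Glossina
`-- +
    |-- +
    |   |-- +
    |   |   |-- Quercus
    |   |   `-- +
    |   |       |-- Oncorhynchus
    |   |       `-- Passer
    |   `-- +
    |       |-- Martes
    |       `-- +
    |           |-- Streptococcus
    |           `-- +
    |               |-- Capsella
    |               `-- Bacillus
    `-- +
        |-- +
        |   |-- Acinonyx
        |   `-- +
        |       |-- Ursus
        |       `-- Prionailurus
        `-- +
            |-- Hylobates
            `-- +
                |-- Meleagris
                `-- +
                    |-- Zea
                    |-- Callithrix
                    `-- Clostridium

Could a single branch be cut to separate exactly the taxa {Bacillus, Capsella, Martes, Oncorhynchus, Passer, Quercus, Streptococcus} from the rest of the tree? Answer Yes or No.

Yes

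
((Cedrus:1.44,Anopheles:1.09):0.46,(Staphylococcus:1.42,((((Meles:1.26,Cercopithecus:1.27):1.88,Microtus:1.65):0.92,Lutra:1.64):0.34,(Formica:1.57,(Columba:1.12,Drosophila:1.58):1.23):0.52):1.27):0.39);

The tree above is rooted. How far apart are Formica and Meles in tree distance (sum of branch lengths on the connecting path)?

The path runs Formica → … → MRCA → … → Meles; the MRCA is the node subtending ((((Meles,Cercopithecus),Microtus),Lutra),(Formica,(Columba,Drosophila))).
Branch lengths along that path: 1.57 + 0.52 + 0.34 + 0.92 + 1.88 + 1.26 = 6.49.

6.49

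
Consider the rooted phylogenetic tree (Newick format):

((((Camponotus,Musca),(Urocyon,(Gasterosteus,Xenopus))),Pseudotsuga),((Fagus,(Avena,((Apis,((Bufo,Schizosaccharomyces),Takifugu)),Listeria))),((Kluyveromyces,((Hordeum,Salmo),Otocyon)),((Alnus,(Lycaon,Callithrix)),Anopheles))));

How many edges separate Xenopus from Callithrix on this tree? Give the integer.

11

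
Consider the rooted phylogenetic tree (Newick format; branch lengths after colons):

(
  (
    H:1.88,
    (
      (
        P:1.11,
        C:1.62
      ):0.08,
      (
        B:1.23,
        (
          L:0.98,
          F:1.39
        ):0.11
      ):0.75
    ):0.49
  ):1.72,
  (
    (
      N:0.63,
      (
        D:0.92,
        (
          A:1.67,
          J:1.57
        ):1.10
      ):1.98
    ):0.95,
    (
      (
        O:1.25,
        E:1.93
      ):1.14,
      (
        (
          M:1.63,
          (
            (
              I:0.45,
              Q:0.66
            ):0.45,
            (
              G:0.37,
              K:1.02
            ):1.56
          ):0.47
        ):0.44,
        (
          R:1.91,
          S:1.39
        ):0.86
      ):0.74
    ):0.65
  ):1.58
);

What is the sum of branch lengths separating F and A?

The path runs F → … → MRCA → … → A; the MRCA is the root of the tree.
Branch lengths along that path: 1.39 + 0.11 + 0.75 + 0.49 + 1.72 + 1.58 + 0.95 + 1.98 + 1.10 + 1.67 = 11.74.

11.74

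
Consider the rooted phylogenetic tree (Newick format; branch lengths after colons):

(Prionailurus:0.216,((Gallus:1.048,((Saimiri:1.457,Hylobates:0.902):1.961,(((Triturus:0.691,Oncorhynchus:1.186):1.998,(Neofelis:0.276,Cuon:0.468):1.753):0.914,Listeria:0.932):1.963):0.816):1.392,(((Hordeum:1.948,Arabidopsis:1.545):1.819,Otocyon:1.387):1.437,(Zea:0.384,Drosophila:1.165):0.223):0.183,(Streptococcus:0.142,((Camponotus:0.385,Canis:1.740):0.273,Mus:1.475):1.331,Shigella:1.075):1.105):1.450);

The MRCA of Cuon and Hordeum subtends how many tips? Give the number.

18

The MRCA of Cuon and Hordeum is the node subtending ((Gallus,((Saimiri,Hylobates),(((Triturus,Oncorhynchus),(Neofelis,Cuon)),Listeria))),(((Hordeum,Arabidopsis),Otocyon),(Zea,Drosophila)),(Streptococcus,((Camponotus,Canis),Mus),Shigella)).
That clade contains 18 terminal taxa: Arabidopsis, Camponotus, Canis, Cuon, Drosophila, Gallus, Hordeum, Hylobates, Listeria, Mus, Neofelis, Oncorhynchus, Otocyon, Saimiri, Shigella, Streptococcus, Triturus, Zea.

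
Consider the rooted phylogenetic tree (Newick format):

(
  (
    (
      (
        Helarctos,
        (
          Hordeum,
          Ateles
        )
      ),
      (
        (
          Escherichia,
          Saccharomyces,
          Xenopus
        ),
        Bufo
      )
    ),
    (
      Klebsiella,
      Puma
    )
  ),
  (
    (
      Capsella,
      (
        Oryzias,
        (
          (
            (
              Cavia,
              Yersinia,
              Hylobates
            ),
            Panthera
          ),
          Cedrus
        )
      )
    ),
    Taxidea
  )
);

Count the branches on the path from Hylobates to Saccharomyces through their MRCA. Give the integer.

12

The MRCA of Hylobates and Saccharomyces is the root of the tree.
From Hylobates up to that node: 7 branches. From Saccharomyces up to the same node: 5 branches. Total: 7 + 5 = 12.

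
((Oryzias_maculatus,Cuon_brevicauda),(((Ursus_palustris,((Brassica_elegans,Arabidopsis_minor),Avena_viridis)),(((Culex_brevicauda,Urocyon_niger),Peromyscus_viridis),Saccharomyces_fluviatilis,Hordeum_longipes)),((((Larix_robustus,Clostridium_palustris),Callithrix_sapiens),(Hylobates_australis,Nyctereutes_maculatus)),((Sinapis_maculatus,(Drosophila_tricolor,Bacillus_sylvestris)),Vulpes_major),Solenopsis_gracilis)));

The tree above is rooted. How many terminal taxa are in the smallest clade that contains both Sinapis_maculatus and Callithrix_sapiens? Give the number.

The MRCA of Sinapis_maculatus and Callithrix_sapiens is the node subtending ((((Larix_robustus,Clostridium_palustris),Callithrix_sapiens),(Hylobates_australis,Nyctereutes_maculatus)),((Sinapis_maculatus,(Drosophila_tricolor,Bacillus_sylvestris)),Vulpes_major),Solenopsis_gracilis).
That clade contains 10 terminal taxa: Bacillus_sylvestris, Callithrix_sapiens, Clostridium_palustris, Drosophila_tricolor, Hylobates_australis, Larix_robustus, Nyctereutes_maculatus, Sinapis_maculatus, Solenopsis_gracilis, Vulpes_major.

10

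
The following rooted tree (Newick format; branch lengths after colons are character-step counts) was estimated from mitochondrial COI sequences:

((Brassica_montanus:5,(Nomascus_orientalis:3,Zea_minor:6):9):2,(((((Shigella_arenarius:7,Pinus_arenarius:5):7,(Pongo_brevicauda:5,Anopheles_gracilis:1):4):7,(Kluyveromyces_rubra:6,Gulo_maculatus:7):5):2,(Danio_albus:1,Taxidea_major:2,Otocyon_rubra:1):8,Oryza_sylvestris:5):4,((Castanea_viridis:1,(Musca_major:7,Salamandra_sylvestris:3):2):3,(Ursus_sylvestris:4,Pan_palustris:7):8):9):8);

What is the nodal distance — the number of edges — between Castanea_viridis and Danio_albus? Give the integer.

6

The MRCA of Castanea_viridis and Danio_albus is the node subtending (((((Shigella_arenarius,Pinus_arenarius),(Pongo_brevicauda,Anopheles_gracilis)),(Kluyveromyces_rubra,Gulo_maculatus)),(Danio_albus,Taxidea_major,Otocyon_rubra),Oryza_sylvestris),((Castanea_viridis,(Musca_major,Salamandra_sylvestris)),(Ursus_sylvestris,Pan_palustris))).
From Castanea_viridis up to that node: 3 branches. From Danio_albus up to the same node: 3 branches. Total: 3 + 3 = 6.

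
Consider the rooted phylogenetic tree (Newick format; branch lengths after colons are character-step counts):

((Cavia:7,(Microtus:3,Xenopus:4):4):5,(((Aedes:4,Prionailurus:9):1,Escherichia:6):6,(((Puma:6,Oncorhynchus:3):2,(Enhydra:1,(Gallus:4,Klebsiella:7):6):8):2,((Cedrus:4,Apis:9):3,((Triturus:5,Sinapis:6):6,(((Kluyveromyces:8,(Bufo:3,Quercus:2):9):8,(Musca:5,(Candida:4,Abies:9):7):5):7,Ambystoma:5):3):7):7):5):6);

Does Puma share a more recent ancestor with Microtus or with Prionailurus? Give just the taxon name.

Prionailurus

The MRCA of Puma and Prionailurus subtends (((Aedes,Prionailurus),Escherichia),(((Puma,Oncorhynchus),(Enhydra,(Gallus,Klebsiella))),((Cedrus,Apis),((Triturus,Sinapis),(((Kluyveromyces,(Bufo,Quercus)),(Musca,(Candida,Abies))),Ambystoma))))) (19 taxa).
The MRCA of Puma and Microtus is the root, subtending the entire tree (22 taxa).
The first is nested inside the second, so Puma shares a more recent common ancestor with Prionailurus.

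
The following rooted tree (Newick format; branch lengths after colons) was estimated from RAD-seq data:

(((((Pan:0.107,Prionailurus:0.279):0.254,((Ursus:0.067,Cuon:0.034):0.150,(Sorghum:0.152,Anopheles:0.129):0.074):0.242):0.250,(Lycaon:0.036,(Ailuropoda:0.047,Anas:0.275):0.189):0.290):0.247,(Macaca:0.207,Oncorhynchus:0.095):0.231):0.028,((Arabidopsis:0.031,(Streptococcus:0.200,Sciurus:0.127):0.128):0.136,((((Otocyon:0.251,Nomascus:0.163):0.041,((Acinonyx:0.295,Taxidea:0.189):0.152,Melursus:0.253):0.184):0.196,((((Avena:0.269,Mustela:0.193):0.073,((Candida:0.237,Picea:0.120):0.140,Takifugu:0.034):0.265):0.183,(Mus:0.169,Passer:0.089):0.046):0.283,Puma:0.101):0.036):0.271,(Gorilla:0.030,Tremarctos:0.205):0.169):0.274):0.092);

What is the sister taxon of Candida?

Candida attaches to the tree at the node subtending (Candida,Picea).
The other lineage descending from that same node — the sister group — is the single tip Picea.

Picea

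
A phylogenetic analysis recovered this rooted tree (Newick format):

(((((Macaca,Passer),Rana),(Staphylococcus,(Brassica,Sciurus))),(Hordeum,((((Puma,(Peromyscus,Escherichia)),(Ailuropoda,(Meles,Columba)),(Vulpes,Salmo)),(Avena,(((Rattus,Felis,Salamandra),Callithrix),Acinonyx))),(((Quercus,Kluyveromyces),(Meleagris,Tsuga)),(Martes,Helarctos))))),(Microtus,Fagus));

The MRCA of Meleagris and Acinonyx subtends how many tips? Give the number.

The MRCA of Meleagris and Acinonyx is the node subtending ((((Puma,(Peromyscus,Escherichia)),(Ailuropoda,(Meles,Columba)),(Vulpes,Salmo)),(Avena,(((Rattus,Felis,Salamandra),Callithrix),Acinonyx))),(((Quercus,Kluyveromyces),(Meleagris,Tsuga)),(Martes,Helarctos))).
That clade contains 20 terminal taxa: Acinonyx, Ailuropoda, Avena, Callithrix, Columba, Escherichia, Felis, Helarctos, Kluyveromyces, Martes, Meleagris, Meles, Peromyscus, Puma, Quercus, Rattus, Salamandra, Salmo, Tsuga, Vulpes.

20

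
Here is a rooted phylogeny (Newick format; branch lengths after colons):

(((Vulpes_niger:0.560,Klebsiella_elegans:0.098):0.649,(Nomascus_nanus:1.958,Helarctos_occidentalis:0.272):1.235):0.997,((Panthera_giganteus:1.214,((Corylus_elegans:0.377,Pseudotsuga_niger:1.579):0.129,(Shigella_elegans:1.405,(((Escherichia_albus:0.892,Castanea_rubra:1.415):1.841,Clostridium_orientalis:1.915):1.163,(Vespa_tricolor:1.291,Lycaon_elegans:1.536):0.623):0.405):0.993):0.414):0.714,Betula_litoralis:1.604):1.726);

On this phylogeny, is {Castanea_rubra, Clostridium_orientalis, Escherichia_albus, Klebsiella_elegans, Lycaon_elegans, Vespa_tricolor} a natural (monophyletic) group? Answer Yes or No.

No

The MRCA of the listed taxa is the root, so the smallest clade containing them is the whole tree.
That clade also contains Betula_litoralis, Corylus_elegans, Helarctos_occidentalis, Nomascus_nanus, Panthera_giganteus, Pseudotsuga_niger, Shigella_elegans, Vulpes_niger, which are not in the proposed group, so the group is not monophyletic.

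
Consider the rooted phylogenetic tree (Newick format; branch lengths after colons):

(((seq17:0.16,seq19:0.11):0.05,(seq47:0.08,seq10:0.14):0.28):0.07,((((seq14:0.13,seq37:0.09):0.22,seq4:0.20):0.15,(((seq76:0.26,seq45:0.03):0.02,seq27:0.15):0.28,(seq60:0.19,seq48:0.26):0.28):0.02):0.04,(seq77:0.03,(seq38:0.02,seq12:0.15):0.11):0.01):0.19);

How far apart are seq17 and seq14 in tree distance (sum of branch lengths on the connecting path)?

1.01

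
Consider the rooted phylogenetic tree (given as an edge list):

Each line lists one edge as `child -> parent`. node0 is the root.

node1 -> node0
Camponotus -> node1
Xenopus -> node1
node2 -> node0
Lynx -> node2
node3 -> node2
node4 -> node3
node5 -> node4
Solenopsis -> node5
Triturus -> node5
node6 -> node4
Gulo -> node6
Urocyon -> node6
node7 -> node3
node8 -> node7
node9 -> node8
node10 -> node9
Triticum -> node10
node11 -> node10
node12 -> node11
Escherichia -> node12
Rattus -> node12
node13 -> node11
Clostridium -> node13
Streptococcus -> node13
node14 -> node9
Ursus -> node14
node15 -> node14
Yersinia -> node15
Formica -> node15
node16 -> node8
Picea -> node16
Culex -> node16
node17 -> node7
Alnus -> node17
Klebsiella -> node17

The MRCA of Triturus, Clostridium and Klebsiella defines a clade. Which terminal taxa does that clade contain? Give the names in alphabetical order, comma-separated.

Alnus, Clostridium, Culex, Escherichia, Formica, Gulo, Klebsiella, Picea, Rattus, Solenopsis, Streptococcus, Triticum, Triturus, Urocyon, Ursus, Yersinia

Tracing Triturus: it sits inside (Solenopsis,Triturus).
Tracing Clostridium: it sits inside (Clostridium,Streptococcus).
Tracing Klebsiella: it sits inside (Alnus,Klebsiella).
The smallest clade enclosing all 3 is (((Solenopsis,Triturus),(Gulo,Urocyon)),((((Triticum,((Escherichia,Rattus),(Clostridium,Streptococcus))),(Ursus,(Yersinia,Formica))),(Picea,Culex)),(Alnus,Klebsiella))); the answer is its 16 terminal taxa in alphabetical order.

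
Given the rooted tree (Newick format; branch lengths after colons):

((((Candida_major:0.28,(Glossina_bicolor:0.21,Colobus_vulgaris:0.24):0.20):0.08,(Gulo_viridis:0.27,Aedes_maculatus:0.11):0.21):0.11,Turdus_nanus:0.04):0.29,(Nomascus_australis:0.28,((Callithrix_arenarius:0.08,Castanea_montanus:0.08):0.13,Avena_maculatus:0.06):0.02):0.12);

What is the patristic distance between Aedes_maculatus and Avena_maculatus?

0.92

The path runs Aedes_maculatus → … → MRCA → … → Avena_maculatus; the MRCA is the root of the tree.
Branch lengths along that path: 0.11 + 0.21 + 0.11 + 0.29 + 0.12 + 0.02 + 0.06 = 0.92.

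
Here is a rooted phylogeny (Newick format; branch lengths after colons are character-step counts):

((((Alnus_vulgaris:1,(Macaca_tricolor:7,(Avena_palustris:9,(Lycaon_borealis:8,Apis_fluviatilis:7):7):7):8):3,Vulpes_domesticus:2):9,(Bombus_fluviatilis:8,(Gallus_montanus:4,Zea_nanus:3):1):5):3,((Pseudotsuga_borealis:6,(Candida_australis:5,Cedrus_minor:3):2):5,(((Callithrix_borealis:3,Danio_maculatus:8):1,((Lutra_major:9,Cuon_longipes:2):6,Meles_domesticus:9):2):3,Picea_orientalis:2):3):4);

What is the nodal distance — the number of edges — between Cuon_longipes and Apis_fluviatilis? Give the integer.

13

The MRCA of Cuon_longipes and Apis_fluviatilis is the root of the tree.
From Cuon_longipes up to that node: 6 branches. From Apis_fluviatilis up to the same node: 7 branches. Total: 6 + 7 = 13.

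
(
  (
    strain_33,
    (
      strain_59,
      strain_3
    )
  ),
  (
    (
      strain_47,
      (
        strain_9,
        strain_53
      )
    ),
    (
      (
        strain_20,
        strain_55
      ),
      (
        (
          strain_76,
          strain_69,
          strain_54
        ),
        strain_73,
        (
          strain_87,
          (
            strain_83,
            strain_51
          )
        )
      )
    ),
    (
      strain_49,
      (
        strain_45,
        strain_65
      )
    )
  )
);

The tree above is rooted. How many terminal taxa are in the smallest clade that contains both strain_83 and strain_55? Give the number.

9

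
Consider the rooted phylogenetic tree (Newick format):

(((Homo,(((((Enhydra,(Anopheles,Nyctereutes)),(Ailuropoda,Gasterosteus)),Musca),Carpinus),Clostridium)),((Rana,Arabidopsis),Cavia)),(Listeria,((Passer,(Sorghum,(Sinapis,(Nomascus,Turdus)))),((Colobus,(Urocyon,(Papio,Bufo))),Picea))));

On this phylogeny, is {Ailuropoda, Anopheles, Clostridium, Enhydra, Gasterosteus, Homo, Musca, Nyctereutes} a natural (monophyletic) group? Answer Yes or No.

No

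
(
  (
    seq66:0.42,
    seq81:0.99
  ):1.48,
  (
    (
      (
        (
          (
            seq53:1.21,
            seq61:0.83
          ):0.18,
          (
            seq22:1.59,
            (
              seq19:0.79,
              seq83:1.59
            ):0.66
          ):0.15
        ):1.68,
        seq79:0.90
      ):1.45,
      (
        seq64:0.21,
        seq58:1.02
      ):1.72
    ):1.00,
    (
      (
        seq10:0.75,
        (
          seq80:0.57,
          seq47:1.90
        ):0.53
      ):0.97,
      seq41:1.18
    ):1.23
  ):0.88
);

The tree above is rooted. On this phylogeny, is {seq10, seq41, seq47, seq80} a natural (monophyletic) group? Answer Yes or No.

Yes

The most recent common ancestor of these taxa subtends ((seq10,(seq80,seq47)),seq41).
That clade has exactly 4 tips — every listed taxon and nothing else — so the group is monophyletic.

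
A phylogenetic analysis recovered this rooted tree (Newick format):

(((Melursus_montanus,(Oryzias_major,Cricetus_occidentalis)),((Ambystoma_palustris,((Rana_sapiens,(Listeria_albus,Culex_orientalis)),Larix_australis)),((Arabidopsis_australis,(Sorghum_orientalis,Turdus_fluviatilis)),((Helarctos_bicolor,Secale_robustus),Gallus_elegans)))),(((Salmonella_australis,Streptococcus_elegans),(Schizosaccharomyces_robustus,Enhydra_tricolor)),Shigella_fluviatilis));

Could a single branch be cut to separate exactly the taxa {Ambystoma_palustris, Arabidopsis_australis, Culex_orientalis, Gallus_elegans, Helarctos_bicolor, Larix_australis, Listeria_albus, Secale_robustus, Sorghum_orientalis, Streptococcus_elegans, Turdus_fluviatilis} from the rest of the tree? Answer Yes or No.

The MRCA of the listed taxa is the root, so the smallest clade containing them is the whole tree.
That clade also contains Cricetus_occidentalis, Enhydra_tricolor, Melursus_montanus, Oryzias_major, Rana_sapiens, Salmonella_australis, Schizosaccharomyces_robustus, Shigella_fluviatilis, which are not in the proposed group, so the group is not monophyletic.

No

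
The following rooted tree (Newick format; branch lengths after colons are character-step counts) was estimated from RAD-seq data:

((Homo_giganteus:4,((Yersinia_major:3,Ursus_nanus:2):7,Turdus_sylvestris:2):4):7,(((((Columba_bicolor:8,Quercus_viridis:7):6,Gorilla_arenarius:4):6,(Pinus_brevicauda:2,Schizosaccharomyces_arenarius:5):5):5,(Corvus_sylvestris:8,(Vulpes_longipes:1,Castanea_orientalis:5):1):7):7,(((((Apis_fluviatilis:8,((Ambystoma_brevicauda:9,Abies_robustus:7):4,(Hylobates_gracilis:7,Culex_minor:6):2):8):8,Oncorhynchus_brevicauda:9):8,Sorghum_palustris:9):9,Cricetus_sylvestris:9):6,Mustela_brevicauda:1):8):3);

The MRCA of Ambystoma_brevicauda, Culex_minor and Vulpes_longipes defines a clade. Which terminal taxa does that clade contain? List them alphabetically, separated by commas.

Tracing Ambystoma_brevicauda: it sits inside (Ambystoma_brevicauda,Abies_robustus).
Tracing Culex_minor: it sits inside (Hylobates_gracilis,Culex_minor).
Tracing Vulpes_longipes: it sits inside (Vulpes_longipes,Castanea_orientalis).
The smallest clade enclosing all 3 is (((((Columba_bicolor,Quercus_viridis),Gorilla_arenarius),(Pinus_brevicauda,Schizosaccharomyces_arenarius)),(Corvus_sylvestris,(Vulpes_longipes,Castanea_orientalis))),(((((Apis_fluviatilis,((Ambystoma_brevicauda,Abies_robustus),(Hylobates_gracilis,Culex_minor))),Oncorhynchus_brevicauda),Sorghum_palustris),Cricetus_sylvestris),Mustela_brevicauda)); the answer is its 17 terminal taxa in alphabetical order.

Abies_robustus, Ambystoma_brevicauda, Apis_fluviatilis, Castanea_orientalis, Columba_bicolor, Corvus_sylvestris, Cricetus_sylvestris, Culex_minor, Gorilla_arenarius, Hylobates_gracilis, Mustela_brevicauda, Oncorhynchus_brevicauda, Pinus_brevicauda, Quercus_viridis, Schizosaccharomyces_arenarius, Sorghum_palustris, Vulpes_longipes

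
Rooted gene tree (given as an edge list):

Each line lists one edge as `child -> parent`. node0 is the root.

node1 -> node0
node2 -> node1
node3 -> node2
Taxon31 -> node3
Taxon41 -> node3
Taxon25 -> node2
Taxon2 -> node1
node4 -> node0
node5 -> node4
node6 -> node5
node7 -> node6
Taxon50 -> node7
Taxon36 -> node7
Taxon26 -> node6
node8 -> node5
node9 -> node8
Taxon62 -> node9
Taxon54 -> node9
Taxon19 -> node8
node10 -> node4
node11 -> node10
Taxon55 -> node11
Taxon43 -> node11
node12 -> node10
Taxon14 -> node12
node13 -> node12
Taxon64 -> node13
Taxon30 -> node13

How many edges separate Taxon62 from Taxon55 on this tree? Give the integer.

7

The MRCA of Taxon62 and Taxon55 is the node subtending ((((Taxon50,Taxon36),Taxon26),((Taxon62,Taxon54),Taxon19)),((Taxon55,Taxon43),(Taxon14,(Taxon64,Taxon30)))).
From Taxon62 up to that node: 4 branches. From Taxon55 up to the same node: 3 branches. Total: 4 + 3 = 7.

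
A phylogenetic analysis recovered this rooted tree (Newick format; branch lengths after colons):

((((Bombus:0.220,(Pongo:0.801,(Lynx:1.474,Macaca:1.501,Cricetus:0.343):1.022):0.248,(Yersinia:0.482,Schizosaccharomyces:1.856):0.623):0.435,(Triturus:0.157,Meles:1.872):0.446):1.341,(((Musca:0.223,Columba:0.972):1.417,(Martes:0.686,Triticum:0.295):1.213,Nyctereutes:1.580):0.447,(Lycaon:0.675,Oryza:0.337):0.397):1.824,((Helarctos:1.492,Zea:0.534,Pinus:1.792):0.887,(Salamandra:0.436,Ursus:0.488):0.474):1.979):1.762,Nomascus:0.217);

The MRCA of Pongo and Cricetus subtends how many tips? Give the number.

The MRCA of Pongo and Cricetus is the node subtending (Pongo,(Lynx,Macaca,Cricetus)).
That clade contains 4 terminal taxa: Cricetus, Lynx, Macaca, Pongo.

4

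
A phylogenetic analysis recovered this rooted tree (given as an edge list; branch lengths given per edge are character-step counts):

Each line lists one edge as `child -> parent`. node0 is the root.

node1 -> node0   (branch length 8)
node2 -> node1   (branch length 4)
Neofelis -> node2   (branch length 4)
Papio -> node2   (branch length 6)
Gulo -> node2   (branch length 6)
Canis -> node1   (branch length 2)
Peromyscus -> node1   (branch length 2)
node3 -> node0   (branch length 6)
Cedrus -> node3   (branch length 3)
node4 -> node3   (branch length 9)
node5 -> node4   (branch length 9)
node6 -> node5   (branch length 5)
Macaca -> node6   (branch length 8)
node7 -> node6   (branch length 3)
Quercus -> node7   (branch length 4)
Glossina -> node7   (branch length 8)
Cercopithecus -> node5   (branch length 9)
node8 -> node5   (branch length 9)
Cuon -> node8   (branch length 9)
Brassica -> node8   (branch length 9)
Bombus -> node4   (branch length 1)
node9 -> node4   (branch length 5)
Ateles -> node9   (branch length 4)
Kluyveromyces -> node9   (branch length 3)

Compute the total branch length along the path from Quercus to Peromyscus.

The path runs Quercus → … → MRCA → … → Peromyscus; the MRCA is the root of the tree.
Branch lengths along that path: 4 + 3 + 5 + 9 + 9 + 6 + 8 + 2 = 46.

46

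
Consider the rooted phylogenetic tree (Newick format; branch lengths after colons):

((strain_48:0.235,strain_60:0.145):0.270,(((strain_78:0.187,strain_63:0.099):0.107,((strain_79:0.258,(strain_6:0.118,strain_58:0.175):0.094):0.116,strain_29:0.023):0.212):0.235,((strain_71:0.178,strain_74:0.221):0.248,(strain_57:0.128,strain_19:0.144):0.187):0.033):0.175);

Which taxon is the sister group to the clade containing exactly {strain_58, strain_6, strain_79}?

strain_29

The clade containing exactly {strain_58, strain_6, strain_79} attaches to the tree at the node subtending ((strain_79,(strain_6,strain_58)),strain_29).
The other lineage descending from that same node — the sister group — is the single tip strain_29.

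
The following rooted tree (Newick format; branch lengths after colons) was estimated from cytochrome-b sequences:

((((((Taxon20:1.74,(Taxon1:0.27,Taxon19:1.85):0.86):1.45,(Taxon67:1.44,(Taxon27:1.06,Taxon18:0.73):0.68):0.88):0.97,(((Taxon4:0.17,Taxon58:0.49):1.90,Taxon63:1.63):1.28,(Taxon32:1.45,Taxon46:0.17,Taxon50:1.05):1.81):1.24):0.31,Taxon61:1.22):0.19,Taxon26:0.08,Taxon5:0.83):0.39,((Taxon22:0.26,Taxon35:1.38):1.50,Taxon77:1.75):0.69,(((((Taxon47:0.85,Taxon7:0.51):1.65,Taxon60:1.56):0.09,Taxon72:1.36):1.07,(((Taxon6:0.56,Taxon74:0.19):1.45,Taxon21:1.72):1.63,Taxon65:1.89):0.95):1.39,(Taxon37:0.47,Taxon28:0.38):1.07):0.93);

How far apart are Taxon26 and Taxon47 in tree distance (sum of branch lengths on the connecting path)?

The path runs Taxon26 → … → MRCA → … → Taxon47; the MRCA is the root of the tree.
Branch lengths along that path: 0.08 + 0.39 + 0.93 + 1.39 + 1.07 + 0.09 + 1.65 + 0.85 = 6.45.

6.45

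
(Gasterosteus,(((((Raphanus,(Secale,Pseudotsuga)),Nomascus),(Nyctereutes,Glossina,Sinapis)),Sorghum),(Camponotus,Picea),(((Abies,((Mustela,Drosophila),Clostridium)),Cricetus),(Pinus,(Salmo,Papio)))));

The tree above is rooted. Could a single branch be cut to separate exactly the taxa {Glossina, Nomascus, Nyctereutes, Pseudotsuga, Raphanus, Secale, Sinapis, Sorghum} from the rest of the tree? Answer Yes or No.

The most recent common ancestor of these taxa subtends ((((Raphanus,(Secale,Pseudotsuga)),Nomascus),(Nyctereutes,Glossina,Sinapis)),Sorghum).
That clade has exactly 8 tips — every listed taxon and nothing else — so the group is monophyletic.

Yes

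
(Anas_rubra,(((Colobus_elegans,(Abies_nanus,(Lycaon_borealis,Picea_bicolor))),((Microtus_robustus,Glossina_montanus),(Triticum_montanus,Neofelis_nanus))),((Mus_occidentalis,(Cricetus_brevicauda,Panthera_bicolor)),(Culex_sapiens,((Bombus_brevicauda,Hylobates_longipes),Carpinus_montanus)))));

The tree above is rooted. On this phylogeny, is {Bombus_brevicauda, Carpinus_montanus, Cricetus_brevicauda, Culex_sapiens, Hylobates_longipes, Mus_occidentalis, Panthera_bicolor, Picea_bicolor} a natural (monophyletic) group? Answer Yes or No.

No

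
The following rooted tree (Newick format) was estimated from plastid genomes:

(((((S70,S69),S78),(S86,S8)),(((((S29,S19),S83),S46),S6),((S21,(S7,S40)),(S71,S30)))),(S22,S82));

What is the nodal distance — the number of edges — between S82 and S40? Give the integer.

8

The MRCA of S82 and S40 is the root of the tree.
From S82 up to that node: 2 branches. From S40 up to the same node: 6 branches. Total: 2 + 6 = 8.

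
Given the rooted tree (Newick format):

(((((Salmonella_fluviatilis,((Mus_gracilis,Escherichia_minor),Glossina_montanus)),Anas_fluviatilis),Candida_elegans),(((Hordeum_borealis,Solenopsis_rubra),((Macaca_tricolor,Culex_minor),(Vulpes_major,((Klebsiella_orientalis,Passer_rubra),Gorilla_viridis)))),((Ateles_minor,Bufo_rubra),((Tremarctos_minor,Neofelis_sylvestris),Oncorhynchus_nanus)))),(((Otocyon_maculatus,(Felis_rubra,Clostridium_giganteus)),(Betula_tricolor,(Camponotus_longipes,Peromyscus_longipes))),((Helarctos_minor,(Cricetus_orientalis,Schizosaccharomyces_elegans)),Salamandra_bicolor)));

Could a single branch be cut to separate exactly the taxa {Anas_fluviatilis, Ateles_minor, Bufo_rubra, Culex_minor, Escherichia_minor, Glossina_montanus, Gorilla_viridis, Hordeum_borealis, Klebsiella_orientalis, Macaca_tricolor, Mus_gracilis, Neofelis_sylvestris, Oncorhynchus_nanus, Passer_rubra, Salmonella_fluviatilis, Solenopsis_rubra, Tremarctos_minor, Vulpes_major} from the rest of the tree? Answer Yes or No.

The MRCA of the listed taxa subtends ((((Salmonella_fluviatilis,((Mus_gracilis,Escherichia_minor),Glossina_montanus)),Anas_fluviatilis),Candida_elegans),(((Hordeum_borealis,Solenopsis_rubra),((Macaca_tricolor,Culex_minor),(Vulpes_major,((Klebsiella_orientalis,Passer_rubra),Gorilla_viridis)))),((Ateles_minor,Bufo_rubra),((Tremarctos_minor,Neofelis_sylvestris),Oncorhynchus_nanus)))).
That clade also contains Candida_elegans, which is not in the proposed group, so the group is not monophyletic.

No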